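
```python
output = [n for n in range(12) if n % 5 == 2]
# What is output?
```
Trace:
  n=0
  n=1
  n=2
  n=3
  n=4
  n=5
  n=6
  n=7
  n=8
  n=9
  n=10
  n=11
  output=[2, 7]

Final answer: [2, 7]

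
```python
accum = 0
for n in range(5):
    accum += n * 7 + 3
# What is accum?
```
Trace:
  accum=0
  accum=3, n=0
  accum=13, n=1
  accum=30, n=2
  accum=54, n=3
  accum=85, n=4

Final answer: 85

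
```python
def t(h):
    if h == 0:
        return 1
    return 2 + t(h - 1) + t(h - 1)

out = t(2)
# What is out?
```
Call trace (a repeated sub-call is expanded the first time; later identical calls just restate its return value):
t(h=2)
  t(h=1)
    t(h=0)
    -> return 1
    t(h=0)
    -> return 1
  -> return 4
  t(h=1) -> return 4  (same call as traced above)
-> return 10

Final answer: 10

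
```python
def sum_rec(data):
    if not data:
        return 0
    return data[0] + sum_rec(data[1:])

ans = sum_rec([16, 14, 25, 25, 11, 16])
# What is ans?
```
Call trace:
sum_rec(data=[16, 14, 25, 25, 11, 16])
  sum_rec(data=[14, 25, 25, 11, 16])
    sum_rec(data=[25, 25, 11, 16])
      sum_rec(data=[25, 11, 16])
        sum_rec(data=[11, 16])
          sum_rec(data=[16])
            sum_rec(data=[])
            -> return 0
          -> return 16
        -> return 27
      -> return 52
    -> return 77
  -> return 91
-> return 107

Final answer: 107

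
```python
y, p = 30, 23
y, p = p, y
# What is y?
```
Trace:
  y=30, p=23
  y=23, p=30

Final answer: 23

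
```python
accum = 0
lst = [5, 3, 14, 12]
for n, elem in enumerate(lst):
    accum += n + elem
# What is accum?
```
Trace:
  accum=0
  accum=5, n=0, elem=5
  accum=9, n=1, elem=3
  accum=25, n=2, elem=14
  accum=40, n=3, elem=12

Final answer: 40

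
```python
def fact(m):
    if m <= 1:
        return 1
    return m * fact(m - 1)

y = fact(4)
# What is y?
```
Call trace:
fact(m=4)
  fact(m=3)
    fact(m=2)
      fact(m=1)
      -> return 1
    -> return 2
  -> return 6
-> return 24

Final answer: 24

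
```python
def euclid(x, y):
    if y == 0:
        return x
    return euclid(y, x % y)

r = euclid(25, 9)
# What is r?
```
Call trace:
euclid(x=25, y=9)
  euclid(x=9, y=7)
    euclid(x=7, y=2)
      euclid(x=2, y=1)
        euclid(x=1, y=0)
        -> return 1
      -> return 1
    -> return 1
  -> return 1
-> return 1

Final answer: 1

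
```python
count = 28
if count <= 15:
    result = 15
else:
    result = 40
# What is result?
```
Trace:
  count=28
  count=28, result=40

Final answer: 40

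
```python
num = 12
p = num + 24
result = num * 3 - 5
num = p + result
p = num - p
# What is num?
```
Trace:
  num=12
  num=12, p=36
  num=12, p=36, result=31
  num=67, p=36, result=31
  num=67, p=31, result=31

Final answer: 67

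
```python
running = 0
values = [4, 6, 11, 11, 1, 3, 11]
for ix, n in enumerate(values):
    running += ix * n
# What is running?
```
Trace:
  running=0
  running=0, ix=0, n=4
  running=6, ix=1, n=6
  running=28, ix=2, n=11
  running=61, ix=3, n=11
  running=65, ix=4, n=1
  running=80, ix=5, n=3
  running=146, ix=6, n=11

Final answer: 146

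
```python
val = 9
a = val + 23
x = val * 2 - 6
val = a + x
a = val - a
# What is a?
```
Trace:
  val=9
  val=9, a=32
  val=9, a=32, x=12
  val=44, a=32, x=12
  val=44, a=12, x=12

Final answer: 12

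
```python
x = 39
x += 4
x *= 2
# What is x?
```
Trace:
  x=39
  x=43
  x=86

Final answer: 86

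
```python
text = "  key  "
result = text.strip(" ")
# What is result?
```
Trace:
  text='  key  '
  text='  key  ', result='key'

Final answer: 'key'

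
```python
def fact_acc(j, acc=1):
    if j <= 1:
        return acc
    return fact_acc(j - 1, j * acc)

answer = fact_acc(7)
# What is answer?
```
Call trace:
fact_acc(j=7, acc=1)
  fact_acc(j=6, acc=7)
    fact_acc(j=5, acc=42)
      fact_acc(j=4, acc=210)
        fact_acc(j=3, acc=840)
          fact_acc(j=2, acc=2520)
            fact_acc(j=1, acc=5040)
            -> return 5040
          -> return 5040
        -> return 5040
      -> return 5040
    -> return 5040
  -> return 5040
-> return 5040

Final answer: 5040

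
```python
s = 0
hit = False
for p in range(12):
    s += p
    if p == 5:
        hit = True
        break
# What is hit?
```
Trace:
  s=0
  s=0, hit=False
  s=0, hit=False, p=0
  s=1, hit=False, p=1
  s=3, hit=False, p=2
  s=6, hit=False, p=3
  s=10, hit=False, p=4
  s=15, hit=True, p=5

Final answer: True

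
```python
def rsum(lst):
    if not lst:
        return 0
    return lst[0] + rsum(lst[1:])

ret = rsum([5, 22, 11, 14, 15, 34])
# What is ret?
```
Call trace:
rsum(lst=[5, 22, 11, 14, 15, 34])
  rsum(lst=[22, 11, 14, 15, 34])
    rsum(lst=[11, 14, 15, 34])
      rsum(lst=[14, 15, 34])
        rsum(lst=[15, 34])
          rsum(lst=[34])
            rsum(lst=[])
            -> return 0
          -> return 34
        -> return 49
      -> return 63
    -> return 74
  -> return 96
-> return 101

Final answer: 101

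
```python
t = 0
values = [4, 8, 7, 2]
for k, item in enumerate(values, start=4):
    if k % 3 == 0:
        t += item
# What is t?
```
Trace:
  t=0
  t=0, k=4, item=4
  t=0, k=5, item=8
  t=7, k=6, item=7
  t=7, k=7, item=2

Final answer: 7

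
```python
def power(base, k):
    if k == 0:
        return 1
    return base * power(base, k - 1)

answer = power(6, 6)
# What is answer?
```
Call trace:
power(base=6, k=6)
  power(base=6, k=5)
    power(base=6, k=4)
      power(base=6, k=3)
        power(base=6, k=2)
          power(base=6, k=1)
            power(base=6, k=0)
            -> return 1
          -> return 6
        -> return 36
      -> return 216
    -> return 1296
  -> return 7776
-> return 46656

Final answer: 46656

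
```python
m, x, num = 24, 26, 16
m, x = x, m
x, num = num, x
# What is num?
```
Trace:
  m=24, x=26, num=16
  m=26, x=24, num=16
  m=26, x=16, num=24

Final answer: 24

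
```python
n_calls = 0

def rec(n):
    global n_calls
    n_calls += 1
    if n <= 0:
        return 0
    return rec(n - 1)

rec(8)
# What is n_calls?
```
Call trace:
rec(n=8)
  rec(n=7)
    rec(n=6)
      rec(n=5)
        rec(n=4)
          rec(n=3)
            rec(n=2)
              rec(n=1)
                rec(n=0)
                -> return 0
              -> return 0
            -> return 0
          -> return 0
        -> return 0
      -> return 0
    -> return 0
  -> return 0
-> return 0

n_calls is incremented once per call. rec is entered once for each n = 8, 7, 6, 5, 4, 3, 2, 1, 0 (the n <= 0 call returns without recursing), i.e. 8 + 1 calls.
n_calls = 9

Final answer: 9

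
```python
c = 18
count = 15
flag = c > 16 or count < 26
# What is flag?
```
Trace:
  c=18
  c=18, count=15
  c=18, count=15, flag=True

Final answer: True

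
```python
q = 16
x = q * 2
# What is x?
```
Trace:
  q=16
  q=16, x=32

Final answer: 32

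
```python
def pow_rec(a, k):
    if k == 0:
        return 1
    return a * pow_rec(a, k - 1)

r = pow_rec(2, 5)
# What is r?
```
Call trace:
pow_rec(a=2, k=5)
  pow_rec(a=2, k=4)
    pow_rec(a=2, k=3)
      pow_rec(a=2, k=2)
        pow_rec(a=2, k=1)
          pow_rec(a=2, k=0)
          -> return 1
        -> return 2
      -> return 4
    -> return 8
  -> return 16
-> return 32

Final answer: 32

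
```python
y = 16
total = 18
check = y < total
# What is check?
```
Trace:
  y=16
  y=16, total=18
  y=16, total=18, check=True

Final answer: True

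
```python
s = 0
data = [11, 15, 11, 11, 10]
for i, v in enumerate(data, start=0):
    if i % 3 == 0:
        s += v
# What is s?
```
Trace:
  s=0
  s=11, i=0, v=11
  s=11, i=1, v=15
  s=11, i=2, v=11
  s=22, i=3, v=11
  s=22, i=4, v=10

Final answer: 22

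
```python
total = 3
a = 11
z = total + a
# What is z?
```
Trace:
  total=3
  total=3, a=11
  total=3, a=11, z=14

Final answer: 14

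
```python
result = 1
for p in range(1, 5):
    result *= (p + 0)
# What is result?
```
Trace:
  result=1
  result=1, p=1
  result=2, p=2
  result=6, p=3
  result=24, p=4

Final answer: 24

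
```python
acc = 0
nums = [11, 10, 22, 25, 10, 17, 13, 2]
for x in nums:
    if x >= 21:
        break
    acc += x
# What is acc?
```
Trace:
  acc=0
  acc=11, x=11
  acc=21, x=10
  acc=21, x=22

Final answer: 21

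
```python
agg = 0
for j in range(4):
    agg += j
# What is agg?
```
Trace:
  agg=0
  agg=0, j=0
  agg=1, j=1
  agg=3, j=2
  agg=6, j=3

Final answer: 6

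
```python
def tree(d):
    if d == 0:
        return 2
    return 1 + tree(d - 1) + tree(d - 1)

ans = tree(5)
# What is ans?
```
Call trace (a repeated sub-call is expanded the first time; later identical calls just restate its return value):
tree(d=5)
  tree(d=4)
    tree(d=3)
      tree(d=2)
        tree(d=1)
          tree(d=0)
          -> return 2
          tree(d=0)
          -> return 2
        -> return 5
        tree(d=1) -> return 5  (same call as traced above)
      -> return 11
      tree(d=2) -> return 11  (same call as traced above)
    -> return 23
    tree(d=3) -> return 23  (same call as traced above)
  -> return 47
  tree(d=4) -> return 47  (same call as traced above)
-> return 95

Final answer: 95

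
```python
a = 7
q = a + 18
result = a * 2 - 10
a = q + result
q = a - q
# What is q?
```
Trace:
  a=7
  a=7, q=25
  a=7, q=25, result=4
  a=29, q=25, result=4
  a=29, q=4, result=4

Final answer: 4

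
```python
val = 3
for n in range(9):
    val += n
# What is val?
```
Trace:
  val=3
  val=3, n=0
  val=4, n=1
  val=6, n=2
  val=9, n=3
  val=13, n=4
  val=18, n=5
  val=24, n=6
  val=31, n=7
  val=39, n=8

Final answer: 39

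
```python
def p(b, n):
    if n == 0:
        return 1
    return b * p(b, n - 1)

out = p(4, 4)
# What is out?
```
Call trace:
p(b=4, n=4)
  p(b=4, n=3)
    p(b=4, n=2)
      p(b=4, n=1)
        p(b=4, n=0)
        -> return 1
      -> return 4
    -> return 16
  -> return 64
-> return 256

Final answer: 256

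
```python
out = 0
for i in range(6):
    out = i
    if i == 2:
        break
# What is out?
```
Trace:
  out=0
  out=0, i=0
  out=1, i=1
  out=2, i=2

Final answer: 2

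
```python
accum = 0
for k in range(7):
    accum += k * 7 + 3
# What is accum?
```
Trace:
  accum=0
  accum=3, k=0
  accum=13, k=1
  accum=30, k=2
  accum=54, k=3
  accum=85, k=4
  accum=123, k=5
  accum=168, k=6

Final answer: 168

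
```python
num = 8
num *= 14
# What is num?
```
Trace:
  num=8
  num=112

Final answer: 112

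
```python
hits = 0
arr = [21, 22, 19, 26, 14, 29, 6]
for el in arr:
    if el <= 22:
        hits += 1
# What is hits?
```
Trace:
  hits=0
  hits=1, el=21
  hits=2, el=22
  hits=3, el=19
  hits=3, el=26
  hits=4, el=14
  hits=4, el=29
  hits=5, el=6

Final answer: 5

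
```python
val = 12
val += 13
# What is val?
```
Trace:
  val=12
  val=25

Final answer: 25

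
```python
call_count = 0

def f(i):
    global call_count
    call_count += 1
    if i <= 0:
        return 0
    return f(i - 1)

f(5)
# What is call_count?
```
Call trace:
f(i=5)
  f(i=4)
    f(i=3)
      f(i=2)
        f(i=1)
          f(i=0)
          -> return 0
        -> return 0
      -> return 0
    -> return 0
  -> return 0
-> return 0

call_count is incremented once per call. f is entered once for each i = 5, 4, 3, 2, 1, 0 (the i <= 0 call returns without recursing), i.e. 5 + 1 calls.
call_count = 6

Final answer: 6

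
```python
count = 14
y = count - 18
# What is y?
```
Trace:
  count=14
  count=14, y=-4

Final answer: -4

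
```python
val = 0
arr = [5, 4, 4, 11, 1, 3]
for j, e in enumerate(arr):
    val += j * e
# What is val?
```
Trace:
  val=0
  val=0, j=0, e=5
  val=4, j=1, e=4
  val=12, j=2, e=4
  val=45, j=3, e=11
  val=49, j=4, e=1
  val=64, j=5, e=3

Final answer: 64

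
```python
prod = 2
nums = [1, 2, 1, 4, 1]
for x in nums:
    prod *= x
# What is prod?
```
Trace:
  prod=2
  prod=2, x=1
  prod=4, x=2
  prod=4, x=1
  prod=16, x=4
  prod=16, x=1

Final answer: 16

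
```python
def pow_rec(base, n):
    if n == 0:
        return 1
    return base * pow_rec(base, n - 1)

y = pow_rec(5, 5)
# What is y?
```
Call trace:
pow_rec(base=5, n=5)
  pow_rec(base=5, n=4)
    pow_rec(base=5, n=3)
      pow_rec(base=5, n=2)
        pow_rec(base=5, n=1)
          pow_rec(base=5, n=0)
          -> return 1
        -> return 5
      -> return 25
    -> return 125
  -> return 625
-> return 3125

Final answer: 3125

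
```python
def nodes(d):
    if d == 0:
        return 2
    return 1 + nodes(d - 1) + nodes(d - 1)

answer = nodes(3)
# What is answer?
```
Call trace (a repeated sub-call is expanded the first time; later identical calls just restate its return value):
nodes(d=3)
  nodes(d=2)
    nodes(d=1)
      nodes(d=0)
      -> return 2
      nodes(d=0)
      -> return 2
    -> return 5
    nodes(d=1) -> return 5  (same call as traced above)
  -> return 11
  nodes(d=2) -> return 11  (same call as traced above)
-> return 23

Final answer: 23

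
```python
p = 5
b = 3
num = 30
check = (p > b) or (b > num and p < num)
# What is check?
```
Trace:
  p=5
  p=5, b=3
  p=5, b=3, num=30
  p=5, b=3, num=30, check=True

Final answer: True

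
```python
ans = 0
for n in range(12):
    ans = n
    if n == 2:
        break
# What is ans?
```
Trace:
  ans=0
  ans=0, n=0
  ans=1, n=1
  ans=2, n=2

Final answer: 2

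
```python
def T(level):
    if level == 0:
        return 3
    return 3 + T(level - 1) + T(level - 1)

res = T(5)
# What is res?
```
Call trace (a repeated sub-call is expanded the first time; later identical calls just restate its return value):
T(level=5)
  T(level=4)
    T(level=3)
      T(level=2)
        T(level=1)
          T(level=0)
          -> return 3
          T(level=0)
          -> return 3
        -> return 9
        T(level=1) -> return 9  (same call as traced above)
      -> return 21
      T(level=2) -> return 21  (same call as traced above)
    -> return 45
    T(level=3) -> return 45  (same call as traced above)
  -> return 93
  T(level=4) -> return 93  (same call as traced above)
-> return 189

Final answer: 189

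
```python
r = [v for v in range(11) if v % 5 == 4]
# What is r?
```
Trace:
  v=0
  v=1
  v=2
  v=3
  v=4
  v=5
  v=6
  v=7
  v=8
  v=9
  v=10
  r=[4, 9]

Final answer: [4, 9]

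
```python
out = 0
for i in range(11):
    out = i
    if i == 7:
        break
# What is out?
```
Trace:
  out=0
  out=0, i=0
  out=1, i=1
  out=2, i=2
  out=3, i=3
  out=4, i=4
  out=5, i=5
  out=6, i=6
  out=7, i=7

Final answer: 7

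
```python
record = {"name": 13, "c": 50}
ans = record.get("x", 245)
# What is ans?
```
Trace:
  record={'name': 13, 'c': 50}
  record={'name': 13, 'c': 50}, ans=245

Final answer: 245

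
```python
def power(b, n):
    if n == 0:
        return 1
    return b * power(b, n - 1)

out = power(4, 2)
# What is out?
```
Call trace:
power(b=4, n=2)
  power(b=4, n=1)
    power(b=4, n=0)
    -> return 1
  -> return 4
-> return 16

Final answer: 16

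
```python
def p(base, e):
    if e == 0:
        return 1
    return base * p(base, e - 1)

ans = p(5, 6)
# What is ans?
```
Call trace:
p(base=5, e=6)
  p(base=5, e=5)
    p(base=5, e=4)
      p(base=5, e=3)
        p(base=5, e=2)
          p(base=5, e=1)
            p(base=5, e=0)
            -> return 1
          -> return 5
        -> return 25
      -> return 125
    -> return 625
  -> return 3125
-> return 15625

Final answer: 15625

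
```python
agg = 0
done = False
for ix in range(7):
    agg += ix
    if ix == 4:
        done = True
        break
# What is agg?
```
Trace:
  agg=0
  agg=0, done=False
  agg=0, done=False, ix=0
  agg=1, done=False, ix=1
  agg=3, done=False, ix=2
  agg=6, done=False, ix=3
  agg=10, done=True, ix=4

Final answer: 10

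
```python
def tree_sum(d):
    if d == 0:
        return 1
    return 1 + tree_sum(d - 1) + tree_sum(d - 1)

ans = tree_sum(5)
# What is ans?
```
Call trace (a repeated sub-call is expanded the first time; later identical calls just restate its return value):
tree_sum(d=5)
  tree_sum(d=4)
    tree_sum(d=3)
      tree_sum(d=2)
        tree_sum(d=1)
          tree_sum(d=0)
          -> return 1
          tree_sum(d=0)
          -> return 1
        -> return 3
        tree_sum(d=1) -> return 3  (same call as traced above)
      -> return 7
      tree_sum(d=2) -> return 7  (same call as traced above)
    -> return 15
    tree_sum(d=3) -> return 15  (same call as traced above)
  -> return 31
  tree_sum(d=4) -> return 31  (same call as traced above)
-> return 63

Final answer: 63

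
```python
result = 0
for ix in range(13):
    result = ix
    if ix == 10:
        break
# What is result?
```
Trace:
  result=0
  result=0, ix=0
  result=1, ix=1
  result=2, ix=2
  result=3, ix=3
  result=4, ix=4
  result=5, ix=5
  result=6, ix=6
  result=7, ix=7
  result=8, ix=8
  result=9, ix=9
  result=10, ix=10

Final answer: 10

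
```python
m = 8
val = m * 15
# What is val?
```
Trace:
  m=8
  m=8, val=120

Final answer: 120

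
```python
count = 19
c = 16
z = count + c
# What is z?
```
Trace:
  count=19
  count=19, c=16
  count=19, c=16, z=35

Final answer: 35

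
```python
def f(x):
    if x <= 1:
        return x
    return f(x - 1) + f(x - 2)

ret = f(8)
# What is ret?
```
Call trace (a repeated sub-call is expanded the first time; later identical calls just restate its return value):
f(x=8)
  f(x=7)
    f(x=6)
      f(x=5)
        f(x=4)
          f(x=3)
            f(x=2)
              f(x=1)
              -> return 1
              f(x=0)
              -> return 0
            -> return 1
            f(x=1)
            -> return 1
          -> return 2
          f(x=2) -> return 1  (same call as traced above)
        -> return 3
        f(x=3) -> return 2  (same call as traced above)
      -> return 5
      f(x=4) -> return 3  (same call as traced above)
    -> return 8
    f(x=5) -> return 5  (same call as traced above)
  -> return 13
  f(x=6) -> return 8  (same call as traced above)
-> return 21

Final answer: 21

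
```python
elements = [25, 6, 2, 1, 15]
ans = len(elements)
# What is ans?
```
Trace:
  elements=[25, 6, 2, 1, 15]
  elements=[25, 6, 2, 1, 15], ans=5

Final answer: 5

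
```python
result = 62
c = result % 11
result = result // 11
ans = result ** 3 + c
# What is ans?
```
Trace:
  result=62
  result=62, c=7
  result=5, c=7
  result=5, c=7, ans=132

Final answer: 132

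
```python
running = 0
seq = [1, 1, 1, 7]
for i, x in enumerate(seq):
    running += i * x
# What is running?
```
Trace:
  running=0
  running=0, i=0, x=1
  running=1, i=1, x=1
  running=3, i=2, x=1
  running=24, i=3, x=7

Final answer: 24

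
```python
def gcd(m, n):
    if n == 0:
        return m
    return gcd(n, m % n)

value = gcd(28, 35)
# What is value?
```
Call trace:
gcd(m=28, n=35)
  gcd(m=35, n=28)
    gcd(m=28, n=7)
      gcd(m=7, n=0)
      -> return 7
    -> return 7
  -> return 7
-> return 7

Final answer: 7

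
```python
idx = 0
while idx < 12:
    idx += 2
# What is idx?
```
Trace:
  idx=0
  idx=2
  idx=4
  idx=6
  idx=8
  idx=10
  idx=12

Final answer: 12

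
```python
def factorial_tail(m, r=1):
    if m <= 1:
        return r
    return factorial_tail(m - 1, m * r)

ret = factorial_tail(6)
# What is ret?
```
Call trace:
factorial_tail(m=6, r=1)
  factorial_tail(m=5, r=6)
    factorial_tail(m=4, r=30)
      factorial_tail(m=3, r=120)
        factorial_tail(m=2, r=360)
          factorial_tail(m=1, r=720)
          -> return 720
        -> return 720
      -> return 720
    -> return 720
  -> return 720
-> return 720

Final answer: 720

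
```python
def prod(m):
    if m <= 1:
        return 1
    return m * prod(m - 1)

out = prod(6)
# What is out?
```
Call trace:
prod(m=6)
  prod(m=5)
    prod(m=4)
      prod(m=3)
        prod(m=2)
          prod(m=1)
          -> return 1
        -> return 2
      -> return 6
    -> return 24
  -> return 120
-> return 720

Final answer: 720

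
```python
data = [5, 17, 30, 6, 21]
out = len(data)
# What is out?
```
Trace:
  data=[5, 17, 30, 6, 21]
  data=[5, 17, 30, 6, 21], out=5

Final answer: 5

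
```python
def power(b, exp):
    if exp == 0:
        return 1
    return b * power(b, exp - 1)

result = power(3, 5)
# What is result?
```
Call trace:
power(b=3, exp=5)
  power(b=3, exp=4)
    power(b=3, exp=3)
      power(b=3, exp=2)
        power(b=3, exp=1)
          power(b=3, exp=0)
          -> return 1
        -> return 3
      -> return 9
    -> return 27
  -> return 81
-> return 243

Final answer: 243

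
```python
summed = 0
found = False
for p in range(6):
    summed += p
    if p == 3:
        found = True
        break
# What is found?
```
Trace:
  summed=0
  summed=0, found=False
  summed=0, found=False, p=0
  summed=1, found=False, p=1
  summed=3, found=False, p=2
  summed=6, found=True, p=3

Final answer: True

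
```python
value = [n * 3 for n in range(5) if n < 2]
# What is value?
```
Trace:
  n=0
  n=1
  n=2
  n=3
  n=4
  value=[0, 3]

Final answer: [0, 3]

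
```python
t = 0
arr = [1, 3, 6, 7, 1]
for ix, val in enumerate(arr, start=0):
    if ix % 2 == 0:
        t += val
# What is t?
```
Trace:
  t=0
  t=1, ix=0, val=1
  t=1, ix=1, val=3
  t=7, ix=2, val=6
  t=7, ix=3, val=7
  t=8, ix=4, val=1

Final answer: 8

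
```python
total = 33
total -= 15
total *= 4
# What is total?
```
Trace:
  total=33
  total=18
  total=72

Final answer: 72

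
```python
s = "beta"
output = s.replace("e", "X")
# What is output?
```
Trace:
  s='beta'
  s='beta', output='bXta'

Final answer: 'bXta'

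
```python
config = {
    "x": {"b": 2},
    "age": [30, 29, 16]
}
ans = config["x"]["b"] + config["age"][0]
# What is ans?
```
Trace:
  config={'x': {'b': 2}, 'age': [30, 29, 16]}
  config={'x': {'b': 2}, 'age': [30, 29, 16]}, ans=32

Final answer: 32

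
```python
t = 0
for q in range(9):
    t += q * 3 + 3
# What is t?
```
Trace:
  t=0
  t=3, q=0
  t=9, q=1
  t=18, q=2
  t=30, q=3
  t=45, q=4
  t=63, q=5
  t=84, q=6
  t=108, q=7
  t=135, q=8

Final answer: 135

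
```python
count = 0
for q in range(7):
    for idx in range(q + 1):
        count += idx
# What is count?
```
Trace:
  count=0
  count=0, q=0, idx=0
  count=0, q=1, idx=0
  count=1, q=1, idx=1
  count=1, q=2, idx=0
  count=2, q=2, idx=1
  count=4, q=2, idx=2
  count=4, q=3, idx=0
  count=5, q=3, idx=1
  count=7, q=3, idx=2
  count=10, q=3, idx=3
  count=10, q=4, idx=0
  count=11, q=4, idx=1
  count=13, q=4, idx=2
  count=16, q=4, idx=3
  count=20, q=4, idx=4
  count=20, q=5, idx=0
  count=21, q=5, idx=1
  count=23, q=5, idx=2
  count=26, q=5, idx=3
  count=30, q=5, idx=4
  count=35, q=5, idx=5
  count=35, q=6, idx=0
  count=36, q=6, idx=1
  count=38, q=6, idx=2
  count=41, q=6, idx=3
  count=45, q=6, idx=4
  count=50, q=6, idx=5
  count=56, q=6, idx=6

Final answer: 56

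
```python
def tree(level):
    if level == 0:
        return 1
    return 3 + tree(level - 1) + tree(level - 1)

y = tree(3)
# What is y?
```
Call trace (a repeated sub-call is expanded the first time; later identical calls just restate its return value):
tree(level=3)
  tree(level=2)
    tree(level=1)
      tree(level=0)
      -> return 1
      tree(level=0)
      -> return 1
    -> return 5
    tree(level=1) -> return 5  (same call as traced above)
  -> return 13
  tree(level=2) -> return 13  (same call as traced above)
-> return 29

Final answer: 29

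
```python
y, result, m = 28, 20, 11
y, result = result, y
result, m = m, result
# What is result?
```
Trace:
  y=28, result=20, m=11
  y=20, result=28, m=11
  y=20, result=11, m=28

Final answer: 11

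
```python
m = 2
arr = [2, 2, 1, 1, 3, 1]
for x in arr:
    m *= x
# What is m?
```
Trace:
  m=2
  m=4, x=2
  m=8, x=2
  m=8, x=1
  m=8, x=1
  m=24, x=3
  m=24, x=1

Final answer: 24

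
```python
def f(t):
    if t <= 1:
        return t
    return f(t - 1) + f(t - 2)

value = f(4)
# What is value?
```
Call trace (a repeated sub-call is expanded the first time; later identical calls just restate its return value):
f(t=4)
  f(t=3)
    f(t=2)
      f(t=1)
      -> return 1
      f(t=0)
      -> return 0
    -> return 1
    f(t=1)
    -> return 1
  -> return 2
  f(t=2) -> return 1  (same call as traced above)
-> return 3

Final answer: 3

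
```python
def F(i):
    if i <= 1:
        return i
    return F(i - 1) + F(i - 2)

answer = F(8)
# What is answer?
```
Call trace (a repeated sub-call is expanded the first time; later identical calls just restate its return value):
F(i=8)
  F(i=7)
    F(i=6)
      F(i=5)
        F(i=4)
          F(i=3)
            F(i=2)
              F(i=1)
              -> return 1
              F(i=0)
              -> return 0
            -> return 1
            F(i=1)
            -> return 1
          -> return 2
          F(i=2) -> return 1  (same call as traced above)
        -> return 3
        F(i=3) -> return 2  (same call as traced above)
      -> return 5
      F(i=4) -> return 3  (same call as traced above)
    -> return 8
    F(i=5) -> return 5  (same call as traced above)
  -> return 13
  F(i=6) -> return 8  (same call as traced above)
-> return 21

Final answer: 21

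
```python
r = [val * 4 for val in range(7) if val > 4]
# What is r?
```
Trace:
  val=0
  val=1
  val=2
  val=3
  val=4
  val=5
  val=6
  r=[20, 24]

Final answer: [20, 24]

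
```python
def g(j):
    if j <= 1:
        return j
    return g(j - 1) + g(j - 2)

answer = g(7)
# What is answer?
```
Call trace (a repeated sub-call is expanded the first time; later identical calls just restate its return value):
g(j=7)
  g(j=6)
    g(j=5)
      g(j=4)
        g(j=3)
          g(j=2)
            g(j=1)
            -> return 1
            g(j=0)
            -> return 0
          -> return 1
          g(j=1)
          -> return 1
        -> return 2
        g(j=2) -> return 1  (same call as traced above)
      -> return 3
      g(j=3) -> return 2  (same call as traced above)
    -> return 5
    g(j=4) -> return 3  (same call as traced above)
  -> return 8
  g(j=5) -> return 5  (same call as traced above)
-> return 13

Final answer: 13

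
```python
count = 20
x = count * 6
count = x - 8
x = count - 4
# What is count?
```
Trace:
  count=20
  count=20, x=120
  count=112, x=120
  count=112, x=108

Final answer: 112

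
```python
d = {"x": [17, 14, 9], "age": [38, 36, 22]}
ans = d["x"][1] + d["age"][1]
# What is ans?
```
Trace:
  d={'x': [17, 14, 9], 'age': [38, 36, 22]}
  d={'x': [17, 14, 9], 'age': [38, 36, 22]}, ans=50

Final answer: 50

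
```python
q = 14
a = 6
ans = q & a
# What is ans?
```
Trace:
  q=14
  q=14, a=6
  q=14, a=6, ans=6

Final answer: 6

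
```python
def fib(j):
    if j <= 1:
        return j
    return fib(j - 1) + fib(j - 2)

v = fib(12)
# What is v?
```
Call trace (a repeated sub-call is expanded the first time; later identical calls just restate its return value):
fib(j=12)
  fib(j=11)
    fib(j=10)
      fib(j=9)
        fib(j=8)
          fib(j=7)
            fib(j=6)
              fib(j=5)
                fib(j=4)
                  fib(j=3)
                    fib(j=2)
                      fib(j=1)
                      -> return 1
                      fib(j=0)
                      -> return 0
                    -> return 1
                    fib(j=1)
                    -> return 1
                  -> return 2
                  fib(j=2) -> return 1  (same call as traced above)
                -> return 3
                fib(j=3) -> return 2  (same call as traced above)
              -> return 5
              fib(j=4) -> return 3  (same call as traced above)
            -> return 8
            fib(j=5) -> return 5  (same call as traced above)
          -> return 13
          fib(j=6) -> return 8  (same call as traced above)
        -> return 21
        fib(j=7) -> return 13  (same call as traced above)
      -> return 34
      fib(j=8) -> return 21  (same call as traced above)
    -> return 55
    fib(j=9) -> return 34  (same call as traced above)
  -> return 89
  fib(j=10) -> return 55  (same call as traced above)
-> return 144

Final answer: 144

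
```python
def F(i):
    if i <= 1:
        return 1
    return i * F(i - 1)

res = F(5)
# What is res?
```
Call trace:
F(i=5)
  F(i=4)
    F(i=3)
      F(i=2)
        F(i=1)
        -> return 1
      -> return 2
    -> return 6
  -> return 24
-> return 120

Final answer: 120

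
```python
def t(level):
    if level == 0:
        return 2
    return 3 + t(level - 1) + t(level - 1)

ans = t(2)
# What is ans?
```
Call trace (a repeated sub-call is expanded the first time; later identical calls just restate its return value):
t(level=2)
  t(level=1)
    t(level=0)
    -> return 2
    t(level=0)
    -> return 2
  -> return 7
  t(level=1) -> return 7  (same call as traced above)
-> return 17

Final answer: 17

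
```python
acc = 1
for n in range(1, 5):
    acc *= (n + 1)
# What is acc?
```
Trace:
  acc=1
  acc=2, n=1
  acc=6, n=2
  acc=24, n=3
  acc=120, n=4

Final answer: 120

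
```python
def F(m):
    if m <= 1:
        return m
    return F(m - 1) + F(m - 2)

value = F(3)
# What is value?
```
Call trace:
F(m=3)
  F(m=2)
    F(m=1)
    -> return 1
    F(m=0)
    -> return 0
  -> return 1
  F(m=1)
  -> return 1
-> return 2

Final answer: 2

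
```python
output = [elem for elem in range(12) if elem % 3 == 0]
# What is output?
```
Trace:
  elem=0
  elem=1
  elem=2
  elem=3
  elem=4
  elem=5
  elem=6
  elem=7
  elem=8
  elem=9
  elem=10
  elem=11
  output=[0, 3, 6, 9]

Final answer: [0, 3, 6, 9]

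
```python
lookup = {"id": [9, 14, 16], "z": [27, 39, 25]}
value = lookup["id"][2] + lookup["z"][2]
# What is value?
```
Trace:
  lookup={'id': [9, 14, 16], 'z': [27, 39, 25]}
  lookup={'id': [9, 14, 16], 'z': [27, 39, 25]}, value=41

Final answer: 41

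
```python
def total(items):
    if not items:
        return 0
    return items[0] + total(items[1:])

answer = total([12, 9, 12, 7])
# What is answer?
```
Call trace:
total(items=[12, 9, 12, 7])
  total(items=[9, 12, 7])
    total(items=[12, 7])
      total(items=[7])
        total(items=[])
        -> return 0
      -> return 7
    -> return 19
  -> return 28
-> return 40

Final answer: 40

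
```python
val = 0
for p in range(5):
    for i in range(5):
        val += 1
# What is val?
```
Trace:
  val=0
  val=1, p=0, i=0
  val=2, p=0, i=1
  val=3, p=0, i=2
  val=4, p=0, i=3
  val=5, p=0, i=4
  val=6, p=1, i=0
  val=7, p=1, i=1
  val=8, p=1, i=2
  val=9, p=1, i=3
  val=10, p=1, i=4
  val=11, p=2, i=0
  val=12, p=2, i=1
  val=13, p=2, i=2
  val=14, p=2, i=3
  val=15, p=2, i=4
  val=16, p=3, i=0
  val=17, p=3, i=1
  val=18, p=3, i=2
  val=19, p=3, i=3
  val=20, p=3, i=4
  val=21, p=4, i=0
  val=22, p=4, i=1
  val=23, p=4, i=2
  val=24, p=4, i=3
  val=25, p=4, i=4

Final answer: 25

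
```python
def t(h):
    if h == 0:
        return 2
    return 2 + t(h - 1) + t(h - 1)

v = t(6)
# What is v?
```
Call trace (a repeated sub-call is expanded the first time; later identical calls just restate its return value):
t(h=6)
  t(h=5)
    t(h=4)
      t(h=3)
        t(h=2)
          t(h=1)
            t(h=0)
            -> return 2
            t(h=0)
            -> return 2
          -> return 6
          t(h=1) -> return 6  (same call as traced above)
        -> return 14
        t(h=2) -> return 14  (same call as traced above)
      -> return 30
      t(h=3) -> return 30  (same call as traced above)
    -> return 62
    t(h=4) -> return 62  (same call as traced above)
  -> return 126
  t(h=5) -> return 126  (same call as traced above)
-> return 254

Final answer: 254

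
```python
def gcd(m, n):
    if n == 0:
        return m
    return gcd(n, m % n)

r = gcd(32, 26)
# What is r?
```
Call trace:
gcd(m=32, n=26)
  gcd(m=26, n=6)
    gcd(m=6, n=2)
      gcd(m=2, n=0)
      -> return 2
    -> return 2
  -> return 2
-> return 2

Final answer: 2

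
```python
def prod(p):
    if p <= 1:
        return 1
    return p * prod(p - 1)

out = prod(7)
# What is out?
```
Call trace:
prod(p=7)
  prod(p=6)
    prod(p=5)
      prod(p=4)
        prod(p=3)
          prod(p=2)
            prod(p=1)
            -> return 1
          -> return 2
        -> return 6
      -> return 24
    -> return 120
  -> return 720
-> return 5040

Final answer: 5040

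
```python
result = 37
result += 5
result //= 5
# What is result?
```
Trace:
  result=37
  result=42
  result=8

Final answer: 8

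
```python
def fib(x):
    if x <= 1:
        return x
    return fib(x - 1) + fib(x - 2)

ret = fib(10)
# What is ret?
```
Call trace (a repeated sub-call is expanded the first time; later identical calls just restate its return value):
fib(x=10)
  fib(x=9)
    fib(x=8)
      fib(x=7)
        fib(x=6)
          fib(x=5)
            fib(x=4)
              fib(x=3)
                fib(x=2)
                  fib(x=1)
                  -> return 1
                  fib(x=0)
                  -> return 0
                -> return 1
                fib(x=1)
                -> return 1
              -> return 2
              fib(x=2) -> return 1  (same call as traced above)
            -> return 3
            fib(x=3) -> return 2  (same call as traced above)
          -> return 5
          fib(x=4) -> return 3  (same call as traced above)
        -> return 8
        fib(x=5) -> return 5  (same call as traced above)
      -> return 13
      fib(x=6) -> return 8  (same call as traced above)
    -> return 21
    fib(x=7) -> return 13  (same call as traced above)
  -> return 34
  fib(x=8) -> return 21  (same call as traced above)
-> return 55

Final answer: 55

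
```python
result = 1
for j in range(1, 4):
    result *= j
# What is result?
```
Trace:
  result=1
  result=1, j=1
  result=2, j=2
  result=6, j=3

Final answer: 6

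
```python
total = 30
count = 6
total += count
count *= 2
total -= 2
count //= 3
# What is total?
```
Trace:
  total=30
  total=30, count=6
  total=36, count=6
  total=36, count=12
  total=34, count=12
  total=34, count=4

Final answer: 34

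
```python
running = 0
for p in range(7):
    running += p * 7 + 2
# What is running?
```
Trace:
  running=0
  running=2, p=0
  running=11, p=1
  running=27, p=2
  running=50, p=3
  running=80, p=4
  running=117, p=5
  running=161, p=6

Final answer: 161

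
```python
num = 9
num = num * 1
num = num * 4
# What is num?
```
Trace:
  num=9
  num=9
  num=36

Final answer: 36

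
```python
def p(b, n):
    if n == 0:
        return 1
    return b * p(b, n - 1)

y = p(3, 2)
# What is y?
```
Call trace:
p(b=3, n=2)
  p(b=3, n=1)
    p(b=3, n=0)
    -> return 1
  -> return 3
-> return 9

Final answer: 9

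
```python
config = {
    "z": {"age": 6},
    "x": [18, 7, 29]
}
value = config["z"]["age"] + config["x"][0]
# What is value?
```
Trace:
  config={'z': {'age': 6}, 'x': [18, 7, 29]}
  config={'z': {'age': 6}, 'x': [18, 7, 29]}, value=24

Final answer: 24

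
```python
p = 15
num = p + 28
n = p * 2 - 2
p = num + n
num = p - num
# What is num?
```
Trace:
  p=15
  p=15, num=43
  p=15, num=43, n=28
  p=71, num=43, n=28
  p=71, num=28, n=28

Final answer: 28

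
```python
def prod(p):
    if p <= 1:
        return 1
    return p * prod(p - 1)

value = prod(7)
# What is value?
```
Call trace:
prod(p=7)
  prod(p=6)
    prod(p=5)
      prod(p=4)
        prod(p=3)
          prod(p=2)
            prod(p=1)
            -> return 1
          -> return 2
        -> return 6
      -> return 24
    -> return 120
  -> return 720
-> return 5040

Final answer: 5040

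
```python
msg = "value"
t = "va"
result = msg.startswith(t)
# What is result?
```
Trace:
  msg='value'
  msg='value', t='va'
  msg='value', t='va', result=True

Final answer: True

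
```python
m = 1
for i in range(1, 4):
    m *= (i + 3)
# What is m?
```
Trace:
  m=1
  m=4, i=1
  m=20, i=2
  m=120, i=3

Final answer: 120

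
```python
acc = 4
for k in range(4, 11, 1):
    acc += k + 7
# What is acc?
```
Trace:
  acc=4
  acc=15, k=4
  acc=27, k=5
  acc=40, k=6
  acc=54, k=7
  acc=69, k=8
  acc=85, k=9
  acc=102, k=10

Final answer: 102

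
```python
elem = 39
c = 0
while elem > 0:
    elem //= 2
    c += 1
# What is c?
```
Trace:
  elem=39
  elem=39, c=0
  elem=19, c=1
  elem=9, c=2
  elem=4, c=3
  elem=2, c=4
  elem=1, c=5
  elem=0, c=6

Final answer: 6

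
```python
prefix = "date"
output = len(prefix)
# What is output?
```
Trace:
  prefix='date'
  prefix='date', output=4

Final answer: 4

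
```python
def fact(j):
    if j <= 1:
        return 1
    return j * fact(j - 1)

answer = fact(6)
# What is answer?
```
Call trace:
fact(j=6)
  fact(j=5)
    fact(j=4)
      fact(j=3)
        fact(j=2)
          fact(j=1)
          -> return 1
        -> return 2
      -> return 6
    -> return 24
  -> return 120
-> return 720

Final answer: 720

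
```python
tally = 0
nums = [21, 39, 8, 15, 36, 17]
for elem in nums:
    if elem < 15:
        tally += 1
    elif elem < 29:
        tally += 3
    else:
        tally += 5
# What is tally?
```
Trace:
  tally=0
  tally=3, elem=21
  tally=8, elem=39
  tally=9, elem=8
  tally=12, elem=15
  tally=17, elem=36
  tally=20, elem=17

Final answer: 20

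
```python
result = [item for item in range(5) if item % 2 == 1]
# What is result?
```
Trace:
  item=0
  item=1
  item=2
  item=3
  item=4
  result=[1, 3]

Final answer: [1, 3]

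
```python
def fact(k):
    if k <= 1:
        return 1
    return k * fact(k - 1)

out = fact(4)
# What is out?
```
Call trace:
fact(k=4)
  fact(k=3)
    fact(k=2)
      fact(k=1)
      -> return 1
    -> return 2
  -> return 6
-> return 24

Final answer: 24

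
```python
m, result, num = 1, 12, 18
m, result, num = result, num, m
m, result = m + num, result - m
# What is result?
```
Trace:
  m=1, result=12, num=18
  m=12, result=18, num=1
  m=13, result=6, num=1

Final answer: 6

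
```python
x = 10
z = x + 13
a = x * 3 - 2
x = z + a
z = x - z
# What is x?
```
Trace:
  x=10
  x=10, z=23
  x=10, z=23, a=28
  x=51, z=23, a=28
  x=51, z=28, a=28

Final answer: 51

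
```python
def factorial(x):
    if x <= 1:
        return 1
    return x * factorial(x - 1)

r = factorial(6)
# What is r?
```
Call trace:
factorial(x=6)
  factorial(x=5)
    factorial(x=4)
      factorial(x=3)
        factorial(x=2)
          factorial(x=1)
          -> return 1
        -> return 2
      -> return 6
    -> return 24
  -> return 120
-> return 720

Final answer: 720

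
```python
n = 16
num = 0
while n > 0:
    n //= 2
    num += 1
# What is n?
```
Trace:
  n=16
  n=16, num=0
  n=8, num=1
  n=4, num=2
  n=2, num=3
  n=1, num=4
  n=0, num=5

Final answer: 0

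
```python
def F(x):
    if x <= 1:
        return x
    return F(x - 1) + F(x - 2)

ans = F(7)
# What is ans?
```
Call trace (a repeated sub-call is expanded the first time; later identical calls just restate its return value):
F(x=7)
  F(x=6)
    F(x=5)
      F(x=4)
        F(x=3)
          F(x=2)
            F(x=1)
            -> return 1
            F(x=0)
            -> return 0
          -> return 1
          F(x=1)
          -> return 1
        -> return 2
        F(x=2) -> return 1  (same call as traced above)
      -> return 3
      F(x=3) -> return 2  (same call as traced above)
    -> return 5
    F(x=4) -> return 3  (same call as traced above)
  -> return 8
  F(x=5) -> return 5  (same call as traced above)
-> return 13

Final answer: 13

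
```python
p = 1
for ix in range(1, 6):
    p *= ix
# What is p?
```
Trace:
  p=1
  p=1, ix=1
  p=2, ix=2
  p=6, ix=3
  p=24, ix=4
  p=120, ix=5

Final answer: 120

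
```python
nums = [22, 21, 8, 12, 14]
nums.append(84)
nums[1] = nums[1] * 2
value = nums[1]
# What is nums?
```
Trace:
  nums=[22, 21, 8, 12, 14]
  nums=[22, 21, 8, 12, 14, 84]
  nums=[22, 42, 8, 12, 14, 84]
  nums=[22, 42, 8, 12, 14, 84], value=42

Final answer: [22, 42, 8, 12, 14, 84]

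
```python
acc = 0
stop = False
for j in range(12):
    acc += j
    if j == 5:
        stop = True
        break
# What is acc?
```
Trace:
  acc=0
  acc=0, stop=False
  acc=0, stop=False, j=0
  acc=1, stop=False, j=1
  acc=3, stop=False, j=2
  acc=6, stop=False, j=3
  acc=10, stop=False, j=4
  acc=15, stop=True, j=5

Final answer: 15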